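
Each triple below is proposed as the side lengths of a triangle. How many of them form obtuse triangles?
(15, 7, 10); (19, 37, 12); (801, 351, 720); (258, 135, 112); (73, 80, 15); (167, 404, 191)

2

(15,7,10): 7²+10² = 149 < 225 = 15² → obtuse
(19,37,12): 12+19 ≤ 37, not a triangle
(801,351,720): 351²+720² = 641601 = 801² → right
(258,135,112): 112+135 ≤ 258, not a triangle
(73,80,15): 15²+73² = 5554 < 6400 = 80² → obtuse
(167,404,191): 167+191 ≤ 404, not a triangle
2 of the 6 are obtuse.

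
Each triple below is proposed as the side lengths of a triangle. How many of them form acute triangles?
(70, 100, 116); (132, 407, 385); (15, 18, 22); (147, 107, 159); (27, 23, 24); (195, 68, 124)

(70,100,116): 70²+100² = 14900 > 13456 = 116² → acute
(132,407,385): 132²+385² = 165649 = 407² → right
(15,18,22): 15²+18² = 549 > 484 = 22² → acute
(147,107,159): 107²+147² = 33058 > 25281 = 159² → acute
(27,23,24): 23²+24² = 1105 > 729 = 27² → acute
(195,68,124): 68+124 ≤ 195, not a triangle
4 of the 6 are acute.

4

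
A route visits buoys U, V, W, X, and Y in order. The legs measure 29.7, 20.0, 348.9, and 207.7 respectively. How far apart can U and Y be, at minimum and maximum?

91.5 ≤ UY ≤ 606.3

The maximum is all hops collinear in one direction: 29.7 + 20.0 + 348.9 + 207.7 = 606.3.
The longest hop is 348.9; the others sum to 257.4. Folding the others back against it leaves at least 348.9 − 257.4 = 91.5.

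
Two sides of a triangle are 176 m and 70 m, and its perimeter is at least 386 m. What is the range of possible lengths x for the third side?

Triangle inequality alone gives 106 < x < 246.
The perimeter condition gives x ≥ 386 − 176 − 70 = 140.
Intersecting the two: 140 ≤ x < 246.

140 ≤ x < 246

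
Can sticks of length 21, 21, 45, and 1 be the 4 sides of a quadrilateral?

No

For a quadrilateral, each side must be shorter than the sum of the others.
Here the longest side is 45, but the remaining 3 sides sum to only 43.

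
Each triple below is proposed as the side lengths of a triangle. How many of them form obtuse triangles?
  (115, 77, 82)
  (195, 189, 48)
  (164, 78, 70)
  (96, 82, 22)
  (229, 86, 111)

(115,77,82): 77²+82² = 12653 < 13225 = 115² → obtuse
(195,189,48): 48²+189² = 38025 = 195² → right
(164,78,70): 70+78 ≤ 164, not a triangle
(96,82,22): 22²+82² = 7208 < 9216 = 96² → obtuse
(229,86,111): 86+111 ≤ 229, not a triangle
2 of the 5 are obtuse.

2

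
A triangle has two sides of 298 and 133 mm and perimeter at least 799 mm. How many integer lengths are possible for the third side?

Triangle inequality: 165 < x < 431. Perimeter ≥ 799 gives x ≥ 799 − 298 − 133 = 368.
So 368 ≤ x < 431; integers 368 through 430: 63 values.

63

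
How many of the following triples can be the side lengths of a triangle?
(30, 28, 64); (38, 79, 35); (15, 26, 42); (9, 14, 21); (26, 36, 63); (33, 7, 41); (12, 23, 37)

(28,30,64): 28+30 ≤ 64 → not valid
(35,38,79): 35+38 ≤ 79 → not valid
(15,26,42): 15+26 ≤ 42 → not valid
(9,14,21): 9+14 > 21 → valid
(26,36,63): 26+36 ≤ 63 → not valid
(7,33,41): 7+33 ≤ 41 → not valid
(12,23,37): 12+23 ≤ 37 → not valid
1 of the 7 triples forms a triangle.

1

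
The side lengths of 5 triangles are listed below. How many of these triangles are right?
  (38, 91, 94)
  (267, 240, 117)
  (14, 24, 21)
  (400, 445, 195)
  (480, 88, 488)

3

(38,91,94): 38²+91² = 9725 > 8836 = 94² → acute
(267,240,117): 117²+240² = 71289 = 267² → right
(14,24,21): 14²+21² = 637 > 576 = 24² → acute
(400,445,195): 195²+400² = 198025 = 445² → right
(480,88,488): 88²+480² = 238144 = 488² → right
3 of the 5 are right.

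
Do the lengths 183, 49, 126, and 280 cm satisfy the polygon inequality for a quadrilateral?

Yes

A quadrilateral exists iff every side is shorter than the sum of the others — equivalently, the longest side is less than the sum of the rest.
Longest side 280 < 358 (sum of the remaining 3), so yes.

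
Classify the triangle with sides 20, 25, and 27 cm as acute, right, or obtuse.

acute

Compare the square of the longest side to the sum of squares of the other two: 20² + 25² = 1025 > 729 = 27².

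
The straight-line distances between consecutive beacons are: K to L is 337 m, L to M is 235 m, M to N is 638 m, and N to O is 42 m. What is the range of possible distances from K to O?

24 ≤ KO ≤ 1252 m

The maximum is all hops collinear in one direction: 337 + 235 + 638 + 42 = 1252.
The longest hop is 638; the others sum to 614. Folding the others back against it leaves at least 638 − 614 = 24.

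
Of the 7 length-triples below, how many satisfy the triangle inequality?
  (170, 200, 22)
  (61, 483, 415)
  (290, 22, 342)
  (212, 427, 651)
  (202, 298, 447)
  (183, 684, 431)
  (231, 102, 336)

(22,170,200): 22+170 ≤ 200 → not valid
(61,415,483): 61+415 ≤ 483 → not valid
(22,290,342): 22+290 ≤ 342 → not valid
(212,427,651): 212+427 ≤ 651 → not valid
(202,298,447): 202+298 > 447 → valid
(183,431,684): 183+431 ≤ 684 → not valid
(102,231,336): 102+231 ≤ 336 → not valid
1 of the 7 triples forms a triangle.

1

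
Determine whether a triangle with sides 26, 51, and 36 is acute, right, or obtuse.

obtuse

Compare the square of the longest side to the sum of squares of the other two: 26² + 36² = 1972 < 2601 = 51².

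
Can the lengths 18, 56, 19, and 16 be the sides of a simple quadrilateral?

No

For a quadrilateral, each side must be shorter than the sum of the others.
Here the longest side is 56, but the remaining 3 sides sum to only 53.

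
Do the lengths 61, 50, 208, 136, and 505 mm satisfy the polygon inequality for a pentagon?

No

For a pentagon, each side must be shorter than the sum of the others.
Here the longest side is 505, but the remaining 4 sides sum to only 455.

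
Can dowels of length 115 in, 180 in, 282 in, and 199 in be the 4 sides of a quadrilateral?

A quadrilateral exists iff every side is shorter than the sum of the others — equivalently, the longest side is less than the sum of the rest.
Longest side 282 < 494 (sum of the remaining 3), so yes.

Yes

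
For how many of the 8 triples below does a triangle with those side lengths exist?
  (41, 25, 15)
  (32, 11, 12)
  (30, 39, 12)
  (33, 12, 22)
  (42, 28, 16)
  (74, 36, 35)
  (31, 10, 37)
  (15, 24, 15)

5

(15,25,41): 15+25 ≤ 41 → not valid
(11,12,32): 11+12 ≤ 32 → not valid
(12,30,39): 12+30 > 39 → valid
(12,22,33): 12+22 > 33 → valid
(16,28,42): 16+28 > 42 → valid
(35,36,74): 35+36 ≤ 74 → not valid
(10,31,37): 10+31 > 37 → valid
(15,15,24): 15+15 > 24 → valid
5 of the 8 triples form a triangle.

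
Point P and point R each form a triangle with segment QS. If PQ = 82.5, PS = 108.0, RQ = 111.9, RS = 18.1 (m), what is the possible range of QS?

From triangle PQS: |82.5 − 108.0| < QS < 82.5 + 108.0, i.e. 25.5 < QS < 190.5.
From triangle RQS: 93.8 < QS < 130.0.
Both must hold, so QS lies in the intersection.

93.8 < QS < 130.0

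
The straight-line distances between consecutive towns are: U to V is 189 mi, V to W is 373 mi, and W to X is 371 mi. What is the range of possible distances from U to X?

The maximum is all hops collinear in one direction: 189 + 373 + 371 = 933.
The longest hop is 373; the others sum to 560. Since 373 ≤ 560, the path can fold back on itself completely, so the minimum distance is 0.

0 ≤ UX ≤ 933 mi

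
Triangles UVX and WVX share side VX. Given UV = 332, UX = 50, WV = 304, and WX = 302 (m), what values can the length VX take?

From triangle UVX: |332 − 50| < VX < 332 + 50, i.e. 282 < VX < 382.
From triangle WVX: 2 < VX < 606.
Both must hold, so VX lies in the intersection.

282 < VX < 382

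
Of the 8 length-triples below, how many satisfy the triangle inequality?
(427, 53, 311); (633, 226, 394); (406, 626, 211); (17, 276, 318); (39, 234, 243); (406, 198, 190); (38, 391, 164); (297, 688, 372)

1

(53,311,427): 53+311 ≤ 427 → not valid
(226,394,633): 226+394 ≤ 633 → not valid
(211,406,626): 211+406 ≤ 626 → not valid
(17,276,318): 17+276 ≤ 318 → not valid
(39,234,243): 39+234 > 243 → valid
(190,198,406): 190+198 ≤ 406 → not valid
(38,164,391): 38+164 ≤ 391 → not valid
(297,372,688): 297+372 ≤ 688 → not valid
1 of the 8 triples forms a triangle.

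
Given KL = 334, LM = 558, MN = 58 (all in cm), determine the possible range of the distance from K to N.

166 ≤ KN ≤ 950 cm

The maximum is all hops collinear in one direction: 334 + 558 + 58 = 950.
The longest hop is 558; the others sum to 392. Folding the others back against it leaves at least 558 − 392 = 166.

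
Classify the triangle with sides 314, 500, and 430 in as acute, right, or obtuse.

acute

Compare the square of the longest side to the sum of squares of the other two: 314² + 430² = 283496 > 250000 = 500².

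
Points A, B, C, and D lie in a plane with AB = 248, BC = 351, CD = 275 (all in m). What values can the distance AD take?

The maximum is all hops collinear in one direction: 248 + 351 + 275 = 874.
The longest hop is 351; the others sum to 523. Since 351 ≤ 523, the path can fold back on itself completely, so the minimum distance is 0.

0 ≤ AD ≤ 874 m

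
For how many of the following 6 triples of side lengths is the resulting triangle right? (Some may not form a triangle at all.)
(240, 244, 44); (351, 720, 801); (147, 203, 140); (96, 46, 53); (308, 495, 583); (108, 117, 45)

(240,244,44): 44²+240² = 59536 = 244² → right
(351,720,801): 351²+720² = 641601 = 801² → right
(147,203,140): 140²+147² = 41209 = 203² → right
(96,46,53): 46²+53² = 4925 < 9216 = 96² → obtuse
(308,495,583): 308²+495² = 339889 = 583² → right
(108,117,45): 45²+108² = 13689 = 117² → right
5 of the 6 are right.

5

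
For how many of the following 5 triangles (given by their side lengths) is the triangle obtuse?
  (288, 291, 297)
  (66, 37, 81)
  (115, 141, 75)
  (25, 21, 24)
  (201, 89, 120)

3

(288,291,297): 288²+291² = 167625 > 88209 = 297² → acute
(66,37,81): 37²+66² = 5725 < 6561 = 81² → obtuse
(115,141,75): 75²+115² = 18850 < 19881 = 141² → obtuse
(25,21,24): 21²+24² = 1017 > 625 = 25² → acute
(201,89,120): 89²+120² = 22321 < 40401 = 201² → obtuse
3 of the 5 are obtuse.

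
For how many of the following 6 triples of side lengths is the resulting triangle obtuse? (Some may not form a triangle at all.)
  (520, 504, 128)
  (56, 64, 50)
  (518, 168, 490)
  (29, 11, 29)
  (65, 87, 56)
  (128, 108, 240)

1

(520,504,128): 128²+504² = 270400 = 520² → right
(56,64,50): 50²+56² = 5636 > 4096 = 64² → acute
(518,168,490): 168²+490² = 268324 = 518² → right
(29,11,29): 11²+29² = 962 > 841 = 29² → acute
(65,87,56): 56²+65² = 7361 < 7569 = 87² → obtuse
(128,108,240): 108+128 ≤ 240, not a triangle
1 of the 6 is obtuse.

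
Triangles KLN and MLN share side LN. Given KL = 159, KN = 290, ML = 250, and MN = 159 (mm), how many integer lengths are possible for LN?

277

From triangle KLN: 131 < LN < 449.
From triangle MLN: 91 < LN < 409.
Intersection: 131 < LN < 409, so integers 132 through 408: 277 values.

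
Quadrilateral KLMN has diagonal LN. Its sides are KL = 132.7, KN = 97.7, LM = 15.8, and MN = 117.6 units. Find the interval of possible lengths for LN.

From triangle KLN: |132.7 − 97.7| < LN < 132.7 + 97.7, i.e. 35.0 < LN < 230.4.
From triangle MLN: 101.8 < LN < 133.4.
Both must hold, so LN lies in the intersection.

101.8 < LN < 133.4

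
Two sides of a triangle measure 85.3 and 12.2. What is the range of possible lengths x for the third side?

By the triangle inequality, x must be less than 85.3 + 12.2 = 97.5 and greater than |85.3 − 12.2| = 73.1.

73.1 < x < 97.5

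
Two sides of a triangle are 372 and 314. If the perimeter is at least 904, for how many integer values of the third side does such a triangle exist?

468

Triangle inequality: 58 < x < 686. Perimeter ≥ 904 gives x ≥ 904 − 372 − 314 = 218.
So 218 ≤ x < 686; integers 218 through 685: 468 values.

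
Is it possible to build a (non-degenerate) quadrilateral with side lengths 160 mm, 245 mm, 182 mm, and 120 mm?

Yes

A quadrilateral exists iff every side is shorter than the sum of the others — equivalently, the longest side is less than the sum of the rest.
Longest side 245 < 462 (sum of the remaining 3), so yes.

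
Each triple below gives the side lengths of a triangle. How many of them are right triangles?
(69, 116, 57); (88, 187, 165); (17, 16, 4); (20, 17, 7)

(69,116,57): 57²+69² = 8010 < 13456 = 116² → obtuse
(88,187,165): 88²+165² = 34969 = 187² → right
(17,16,4): 4²+16² = 272 < 289 = 17² → obtuse
(20,17,7): 7²+17² = 338 < 400 = 20² → obtuse
1 of the 4 is right.

1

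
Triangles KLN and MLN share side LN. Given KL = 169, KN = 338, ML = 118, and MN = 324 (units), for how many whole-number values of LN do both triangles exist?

From triangle KLN: 169 < LN < 507.
From triangle MLN: 206 < LN < 442.
Intersection: 206 < LN < 442, so integers 207 through 441: 235 values.

235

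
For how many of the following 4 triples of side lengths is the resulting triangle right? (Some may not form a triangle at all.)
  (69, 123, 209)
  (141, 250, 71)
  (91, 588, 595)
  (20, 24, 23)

1

(69,123,209): 69+123 ≤ 209, not a triangle
(141,250,71): 71+141 ≤ 250, not a triangle
(91,588,595): 91²+588² = 354025 = 595² → right
(20,24,23): 20²+23² = 929 > 576 = 24² → acute
1 of the 4 is right.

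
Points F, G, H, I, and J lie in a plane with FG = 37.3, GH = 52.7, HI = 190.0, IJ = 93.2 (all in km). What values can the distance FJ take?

The maximum is all hops collinear in one direction: 37.3 + 52.7 + 190.0 + 93.2 = 373.2.
The longest hop is 190.0; the others sum to 183.2. Folding the others back against it leaves at least 190.0 − 183.2 = 6.8.

6.8 ≤ FJ ≤ 373.2 km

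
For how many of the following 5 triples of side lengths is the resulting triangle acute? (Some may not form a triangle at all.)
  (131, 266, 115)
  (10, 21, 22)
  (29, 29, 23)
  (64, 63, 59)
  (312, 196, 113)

(131,266,115): 115+131 ≤ 266, not a triangle
(10,21,22): 10²+21² = 541 > 484 = 22² → acute
(29,29,23): 23²+29² = 1370 > 841 = 29² → acute
(64,63,59): 59²+63² = 7450 > 4096 = 64² → acute
(312,196,113): 113+196 ≤ 312, not a triangle
3 of the 5 are acute.

3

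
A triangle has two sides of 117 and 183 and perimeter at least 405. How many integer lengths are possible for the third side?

Triangle inequality: 66 < x < 300. Perimeter ≥ 405 gives x ≥ 405 − 117 − 183 = 105.
So 105 ≤ x < 300; integers 105 through 299: 195 values.

195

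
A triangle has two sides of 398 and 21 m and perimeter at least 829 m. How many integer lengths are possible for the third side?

9

Triangle inequality: 377 < x < 419. Perimeter ≥ 829 gives x ≥ 829 − 398 − 21 = 410.
So 410 ≤ x < 419; integers 410 through 418: 9 values.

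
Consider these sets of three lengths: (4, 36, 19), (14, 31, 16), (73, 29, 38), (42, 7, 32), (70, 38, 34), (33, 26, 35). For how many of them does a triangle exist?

(4,19,36): 4+19 ≤ 36 → not valid
(14,16,31): 14+16 ≤ 31 → not valid
(29,38,73): 29+38 ≤ 73 → not valid
(7,32,42): 7+32 ≤ 42 → not valid
(34,38,70): 34+38 > 70 → valid
(26,33,35): 26+33 > 35 → valid
2 of the 6 triples form a triangle.

2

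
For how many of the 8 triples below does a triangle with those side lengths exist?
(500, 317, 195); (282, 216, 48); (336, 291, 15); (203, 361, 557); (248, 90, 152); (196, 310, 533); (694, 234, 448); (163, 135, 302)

2

(195,317,500): 195+317 > 500 → valid
(48,216,282): 48+216 ≤ 282 → not valid
(15,291,336): 15+291 ≤ 336 → not valid
(203,361,557): 203+361 > 557 → valid
(90,152,248): 90+152 ≤ 248 → not valid
(196,310,533): 196+310 ≤ 533 → not valid
(234,448,694): 234+448 ≤ 694 → not valid
(135,163,302): 135+163 ≤ 302 → not valid
2 of the 8 triples form a triangle.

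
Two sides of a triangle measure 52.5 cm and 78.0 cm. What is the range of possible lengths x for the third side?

By the triangle inequality, x must be less than 52.5 + 78.0 = 130.5 and greater than |52.5 − 78.0| = 25.5.

25.5 < x < 130.5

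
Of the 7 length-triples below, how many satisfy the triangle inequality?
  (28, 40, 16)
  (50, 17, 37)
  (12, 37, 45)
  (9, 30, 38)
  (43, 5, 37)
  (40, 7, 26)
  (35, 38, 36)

5

(16,28,40): 16+28 > 40 → valid
(17,37,50): 17+37 > 50 → valid
(12,37,45): 12+37 > 45 → valid
(9,30,38): 9+30 > 38 → valid
(5,37,43): 5+37 ≤ 43 → not valid
(7,26,40): 7+26 ≤ 40 → not valid
(35,36,38): 35+36 > 38 → valid
5 of the 7 triples form a triangle.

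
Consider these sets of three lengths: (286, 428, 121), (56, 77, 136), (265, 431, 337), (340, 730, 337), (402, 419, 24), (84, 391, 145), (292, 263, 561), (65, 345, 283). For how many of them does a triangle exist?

3

(121,286,428): 121+286 ≤ 428 → not valid
(56,77,136): 56+77 ≤ 136 → not valid
(265,337,431): 265+337 > 431 → valid
(337,340,730): 337+340 ≤ 730 → not valid
(24,402,419): 24+402 > 419 → valid
(84,145,391): 84+145 ≤ 391 → not valid
(263,292,561): 263+292 ≤ 561 → not valid
(65,283,345): 65+283 > 345 → valid
3 of the 8 triples form a triangle.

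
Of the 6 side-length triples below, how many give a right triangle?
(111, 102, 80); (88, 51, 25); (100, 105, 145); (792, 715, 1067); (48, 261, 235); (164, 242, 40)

2

(111,102,80): 80²+102² = 16804 > 12321 = 111² → acute
(88,51,25): 25+51 ≤ 88, not a triangle
(100,105,145): 100²+105² = 21025 = 145² → right
(792,715,1067): 715²+792² = 1138489 = 1067² → right
(48,261,235): 48²+235² = 57529 < 68121 = 261² → obtuse
(164,242,40): 40+164 ≤ 242, not a triangle
2 of the 6 are right.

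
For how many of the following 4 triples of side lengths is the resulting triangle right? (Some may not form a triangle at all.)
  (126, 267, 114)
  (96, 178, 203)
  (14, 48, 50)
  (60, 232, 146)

(126,267,114): 114+126 ≤ 267, not a triangle
(96,178,203): 96²+178² = 40900 < 41209 = 203² → obtuse
(14,48,50): 14²+48² = 2500 = 50² → right
(60,232,146): 60+146 ≤ 232, not a triangle
1 of the 4 is right.

1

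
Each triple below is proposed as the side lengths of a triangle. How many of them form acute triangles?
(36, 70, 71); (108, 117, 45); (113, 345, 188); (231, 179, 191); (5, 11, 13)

(36,70,71): 36²+70² = 6196 > 5041 = 71² → acute
(108,117,45): 45²+108² = 13689 = 117² → right
(113,345,188): 113+188 ≤ 345, not a triangle
(231,179,191): 179²+191² = 68522 > 53361 = 231² → acute
(5,11,13): 5²+11² = 146 < 169 = 13² → obtuse
2 of the 5 are acute.

2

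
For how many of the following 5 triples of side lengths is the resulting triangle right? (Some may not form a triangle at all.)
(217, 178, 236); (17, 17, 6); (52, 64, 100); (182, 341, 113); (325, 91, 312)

(217,178,236): 178²+217² = 78773 > 55696 = 236² → acute
(17,17,6): 6²+17² = 325 > 289 = 17² → acute
(52,64,100): 52²+64² = 6800 < 10000 = 100² → obtuse
(182,341,113): 113+182 ≤ 341, not a triangle
(325,91,312): 91²+312² = 105625 = 325² → right
1 of the 5 is right.

1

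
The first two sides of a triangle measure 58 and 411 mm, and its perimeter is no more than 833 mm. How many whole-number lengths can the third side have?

11

Triangle inequality: 353 < x < 469. Perimeter ≤ 833 gives x ≤ 833 − 58 − 411 = 364.
So 353 < x ≤ 364; integers 354 through 364: 11 values.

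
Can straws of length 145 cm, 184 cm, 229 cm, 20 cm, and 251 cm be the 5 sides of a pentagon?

A pentagon exists iff every side is shorter than the sum of the others — equivalently, the longest side is less than the sum of the rest.
Longest side 251 < 578 (sum of the remaining 4), so yes.

Yes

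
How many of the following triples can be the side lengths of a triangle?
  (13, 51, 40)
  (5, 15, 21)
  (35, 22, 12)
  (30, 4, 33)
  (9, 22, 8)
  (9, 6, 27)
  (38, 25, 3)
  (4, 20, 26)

2

(13,40,51): 13+40 > 51 → valid
(5,15,21): 5+15 ≤ 21 → not valid
(12,22,35): 12+22 ≤ 35 → not valid
(4,30,33): 4+30 > 33 → valid
(8,9,22): 8+9 ≤ 22 → not valid
(6,9,27): 6+9 ≤ 27 → not valid
(3,25,38): 3+25 ≤ 38 → not valid
(4,20,26): 4+20 ≤ 26 → not valid
2 of the 8 triples form a triangle.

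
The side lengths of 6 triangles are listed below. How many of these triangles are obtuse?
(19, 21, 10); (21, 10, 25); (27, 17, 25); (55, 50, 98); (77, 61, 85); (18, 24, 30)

2

(19,21,10): 10²+19² = 461 > 441 = 21² → acute
(21,10,25): 10²+21² = 541 < 625 = 25² → obtuse
(27,17,25): 17²+25² = 914 > 729 = 27² → acute
(55,50,98): 50²+55² = 5525 < 9604 = 98² → obtuse
(77,61,85): 61²+77² = 9650 > 7225 = 85² → acute
(18,24,30): 18²+24² = 900 = 30² → right
2 of the 6 are obtuse.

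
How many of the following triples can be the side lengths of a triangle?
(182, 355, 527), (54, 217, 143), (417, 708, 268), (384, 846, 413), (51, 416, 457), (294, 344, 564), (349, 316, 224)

(182,355,527): 182+355 > 527 → valid
(54,143,217): 54+143 ≤ 217 → not valid
(268,417,708): 268+417 ≤ 708 → not valid
(384,413,846): 384+413 ≤ 846 → not valid
(51,416,457): 51+416 > 457 → valid
(294,344,564): 294+344 > 564 → valid
(224,316,349): 224+316 > 349 → valid
4 of the 7 triples form a triangle.

4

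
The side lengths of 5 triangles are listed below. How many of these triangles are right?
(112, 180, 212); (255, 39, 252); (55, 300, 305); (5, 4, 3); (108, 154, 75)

4

(112,180,212): 112²+180² = 44944 = 212² → right
(255,39,252): 39²+252² = 65025 = 255² → right
(55,300,305): 55²+300² = 93025 = 305² → right
(5,4,3): 3²+4² = 25 = 5² → right
(108,154,75): 75²+108² = 17289 < 23716 = 154² → obtuse
4 of the 5 are right.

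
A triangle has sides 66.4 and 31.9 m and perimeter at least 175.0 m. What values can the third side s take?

Triangle inequality alone gives 34.5 < s < 98.3.
The perimeter condition gives s ≥ 175.0 − 66.4 − 31.9 = 76.7.
Intersecting the two: 76.7 ≤ s < 98.3.

76.7 ≤ s < 98.3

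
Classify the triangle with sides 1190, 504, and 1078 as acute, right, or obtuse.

Compare the square of the longest side to the sum of squares of the other two: 504² + 1078² = 1416100 = 1190².

right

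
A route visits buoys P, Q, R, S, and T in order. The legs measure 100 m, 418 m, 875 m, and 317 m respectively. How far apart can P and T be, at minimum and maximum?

The maximum is all hops collinear in one direction: 100 + 418 + 875 + 317 = 1710.
The longest hop is 875; the others sum to 835. Folding the others back against it leaves at least 875 − 835 = 40.

40 ≤ PT ≤ 1710 m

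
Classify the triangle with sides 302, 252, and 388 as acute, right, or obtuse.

Compare the square of the longest side to the sum of squares of the other two: 252² + 302² = 154708 > 150544 = 388².

acute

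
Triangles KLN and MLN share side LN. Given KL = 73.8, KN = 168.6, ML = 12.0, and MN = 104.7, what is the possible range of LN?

From triangle KLN: |73.8 − 168.6| < LN < 73.8 + 168.6, i.e. 94.8 < LN < 242.4.
From triangle MLN: 92.7 < LN < 116.7.
Both must hold, so LN lies in the intersection.

94.8 < LN < 116.7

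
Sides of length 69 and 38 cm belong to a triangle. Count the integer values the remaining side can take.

75

The third side lies in the open interval (31, 107).
Integers from 32 to 106 inclusive: 106 − 32 + 1 = 75.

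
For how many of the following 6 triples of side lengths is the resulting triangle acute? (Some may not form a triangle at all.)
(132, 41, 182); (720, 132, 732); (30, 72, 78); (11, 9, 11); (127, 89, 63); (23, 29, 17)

1

(132,41,182): 41+132 ≤ 182, not a triangle
(720,132,732): 132²+720² = 535824 = 732² → right
(30,72,78): 30²+72² = 6084 = 78² → right
(11,9,11): 9²+11² = 202 > 121 = 11² → acute
(127,89,63): 63²+89² = 11890 < 16129 = 127² → obtuse
(23,29,17): 17²+23² = 818 < 841 = 29² → obtuse
1 of the 6 is acute.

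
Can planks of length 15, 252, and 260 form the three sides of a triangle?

Yes

The longest side is 260, and the other two sum to 267.
Since 267 > 260, the triangle inequality holds.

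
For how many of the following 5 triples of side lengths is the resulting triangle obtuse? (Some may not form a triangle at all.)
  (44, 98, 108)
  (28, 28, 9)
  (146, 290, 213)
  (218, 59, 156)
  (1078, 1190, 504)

2

(44,98,108): 44²+98² = 11540 < 11664 = 108² → obtuse
(28,28,9): 9²+28² = 865 > 784 = 28² → acute
(146,290,213): 146²+213² = 66685 < 84100 = 290² → obtuse
(218,59,156): 59+156 ≤ 218, not a triangle
(1078,1190,504): 504²+1078² = 1416100 = 1190² → right
2 of the 5 are obtuse.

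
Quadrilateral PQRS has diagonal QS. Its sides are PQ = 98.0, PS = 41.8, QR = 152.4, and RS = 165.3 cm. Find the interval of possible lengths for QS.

From triangle PQS: |98.0 − 41.8| < QS < 98.0 + 41.8, i.e. 56.2 < QS < 139.8.
From triangle RQS: 12.9 < QS < 317.7.
Both must hold, so QS lies in the intersection.

56.2 < QS < 139.8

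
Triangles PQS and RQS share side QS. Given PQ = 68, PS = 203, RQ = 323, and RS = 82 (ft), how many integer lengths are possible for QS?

29

From triangle PQS: 135 < QS < 271.
From triangle RQS: 241 < QS < 405.
Intersection: 241 < QS < 271, so integers 242 through 270: 29 values.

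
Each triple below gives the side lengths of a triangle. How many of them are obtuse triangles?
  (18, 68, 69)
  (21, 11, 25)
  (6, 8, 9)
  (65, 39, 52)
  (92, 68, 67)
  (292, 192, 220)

1

(18,68,69): 18²+68² = 4948 > 4761 = 69² → acute
(21,11,25): 11²+21² = 562 < 625 = 25² → obtuse
(6,8,9): 6²+8² = 100 > 81 = 9² → acute
(65,39,52): 39²+52² = 4225 = 65² → right
(92,68,67): 67²+68² = 9113 > 8464 = 92² → acute
(292,192,220): 192²+220² = 85264 = 292² → right
1 of the 6 is obtuse.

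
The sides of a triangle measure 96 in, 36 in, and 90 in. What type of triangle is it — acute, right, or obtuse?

acute

Compare the square of the longest side to the sum of squares of the other two: 36² + 90² = 9396 > 9216 = 96².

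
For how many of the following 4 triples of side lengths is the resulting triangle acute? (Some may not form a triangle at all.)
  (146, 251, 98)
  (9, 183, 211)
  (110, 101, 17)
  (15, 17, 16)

(146,251,98): 98+146 ≤ 251, not a triangle
(9,183,211): 9+183 ≤ 211, not a triangle
(110,101,17): 17²+101² = 10490 < 12100 = 110² → obtuse
(15,17,16): 15²+16² = 481 > 289 = 17² → acute
1 of the 4 is acute.

1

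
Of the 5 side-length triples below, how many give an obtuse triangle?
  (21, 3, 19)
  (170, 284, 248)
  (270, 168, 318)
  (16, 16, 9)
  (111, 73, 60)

2

(21,3,19): 3²+19² = 370 < 441 = 21² → obtuse
(170,284,248): 170²+248² = 90404 > 80656 = 284² → acute
(270,168,318): 168²+270² = 101124 = 318² → right
(16,16,9): 9²+16² = 337 > 256 = 16² → acute
(111,73,60): 60²+73² = 8929 < 12321 = 111² → obtuse
2 of the 5 are obtuse.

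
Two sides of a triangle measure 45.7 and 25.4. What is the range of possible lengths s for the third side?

20.3 < s < 71.1

By the triangle inequality, s must be less than 45.7 + 25.4 = 71.1 and greater than |45.7 − 25.4| = 20.3.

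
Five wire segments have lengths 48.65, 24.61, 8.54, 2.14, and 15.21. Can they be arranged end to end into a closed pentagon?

A pentagon exists iff every side is shorter than the sum of the others — equivalently, the longest side is less than the sum of the rest.
Longest side 48.65 < 50.50 (sum of the remaining 4), so yes.

Yes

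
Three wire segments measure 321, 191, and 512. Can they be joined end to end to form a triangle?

No

The two shorter sides sum to 512, exactly equal to the longest side 512.
That gives only a degenerate (flat) triangle — the inequality must be strict.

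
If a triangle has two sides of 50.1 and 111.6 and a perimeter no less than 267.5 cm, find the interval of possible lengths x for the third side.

105.8 ≤ x < 161.7 cm

Triangle inequality alone gives 61.5 < x < 161.7.
The perimeter condition gives x ≥ 267.5 − 50.1 − 111.6 = 105.8.
Intersecting the two: 105.8 ≤ x < 161.7.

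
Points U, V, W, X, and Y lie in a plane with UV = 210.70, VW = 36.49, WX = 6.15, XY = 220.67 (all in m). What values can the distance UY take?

The maximum is all hops collinear in one direction: 210.70 + 36.49 + 6.15 + 220.67 = 474.01.
The longest hop is 220.67; the others sum to 253.34. Since 220.67 ≤ 253.34, the path can fold back on itself completely, so the minimum distance is 0.

0 ≤ UY ≤ 474.01 m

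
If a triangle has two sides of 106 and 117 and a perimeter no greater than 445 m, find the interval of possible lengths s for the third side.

11 < s ≤ 222

Triangle inequality alone gives 11 < s < 223.
The perimeter condition gives s ≤ 445 − 106 − 117 = 222.
Intersecting the two: 11 < s ≤ 222.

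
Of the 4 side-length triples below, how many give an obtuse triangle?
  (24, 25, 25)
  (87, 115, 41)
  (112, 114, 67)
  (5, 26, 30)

(24,25,25): 24²+25² = 1201 > 625 = 25² → acute
(87,115,41): 41²+87² = 9250 < 13225 = 115² → obtuse
(112,114,67): 67²+112² = 17033 > 12996 = 114² → acute
(5,26,30): 5²+26² = 701 < 900 = 30² → obtuse
2 of the 4 are obtuse.

2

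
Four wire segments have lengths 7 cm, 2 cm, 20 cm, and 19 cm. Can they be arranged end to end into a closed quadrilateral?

A quadrilateral exists iff every side is shorter than the sum of the others — equivalently, the longest side is less than the sum of the rest.
Longest side 20 < 28 (sum of the remaining 3), so yes.

Yes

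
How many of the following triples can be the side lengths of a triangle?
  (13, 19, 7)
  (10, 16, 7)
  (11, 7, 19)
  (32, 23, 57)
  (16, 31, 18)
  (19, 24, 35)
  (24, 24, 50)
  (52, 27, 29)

(7,13,19): 7+13 > 19 → valid
(7,10,16): 7+10 > 16 → valid
(7,11,19): 7+11 ≤ 19 → not valid
(23,32,57): 23+32 ≤ 57 → not valid
(16,18,31): 16+18 > 31 → valid
(19,24,35): 19+24 > 35 → valid
(24,24,50): 24+24 ≤ 50 → not valid
(27,29,52): 27+29 > 52 → valid
5 of the 8 triples form a triangle.

5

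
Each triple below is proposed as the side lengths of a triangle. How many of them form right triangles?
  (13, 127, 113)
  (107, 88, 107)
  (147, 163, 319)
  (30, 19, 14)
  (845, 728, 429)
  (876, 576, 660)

2

(13,127,113): 13+113 ≤ 127, not a triangle
(107,88,107): 88²+107² = 19193 > 11449 = 107² → acute
(147,163,319): 147+163 ≤ 319, not a triangle
(30,19,14): 14²+19² = 557 < 900 = 30² → obtuse
(845,728,429): 429²+728² = 714025 = 845² → right
(876,576,660): 576²+660² = 767376 = 876² → right
2 of the 6 are right.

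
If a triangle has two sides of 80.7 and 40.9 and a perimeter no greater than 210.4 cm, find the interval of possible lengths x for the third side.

39.8 < x ≤ 88.8 cm

Triangle inequality alone gives 39.8 < x < 121.6.
The perimeter condition gives x ≤ 210.4 − 80.7 − 40.9 = 88.8.
Intersecting the two: 39.8 < x ≤ 88.8.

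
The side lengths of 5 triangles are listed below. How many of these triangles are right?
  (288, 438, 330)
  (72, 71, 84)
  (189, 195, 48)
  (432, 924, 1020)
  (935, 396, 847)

4

(288,438,330): 288²+330² = 191844 = 438² → right
(72,71,84): 71²+72² = 10225 > 7056 = 84² → acute
(189,195,48): 48²+189² = 38025 = 195² → right
(432,924,1020): 432²+924² = 1040400 = 1020² → right
(935,396,847): 396²+847² = 874225 = 935² → right
4 of the 5 are right.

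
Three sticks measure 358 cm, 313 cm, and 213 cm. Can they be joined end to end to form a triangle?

The longest side is 358, and the other two sum to 526.
Since 526 > 358, the triangle inequality holds.

Yes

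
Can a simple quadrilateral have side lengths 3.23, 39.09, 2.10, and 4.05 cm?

No

For a quadrilateral, each side must be shorter than the sum of the others.
Here the longest side is 39.09, but the remaining 3 sides sum to only 9.38.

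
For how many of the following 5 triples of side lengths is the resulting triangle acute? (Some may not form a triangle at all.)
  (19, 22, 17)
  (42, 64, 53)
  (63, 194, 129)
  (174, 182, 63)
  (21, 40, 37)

4

(19,22,17): 17²+19² = 650 > 484 = 22² → acute
(42,64,53): 42²+53² = 4573 > 4096 = 64² → acute
(63,194,129): 63+129 ≤ 194, not a triangle
(174,182,63): 63²+174² = 34245 > 33124 = 182² → acute
(21,40,37): 21²+37² = 1810 > 1600 = 40² → acute
4 of the 5 are acute.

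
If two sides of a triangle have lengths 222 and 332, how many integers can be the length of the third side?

The third side lies in the open interval (110, 554).
Integers from 111 to 553 inclusive: 553 − 111 + 1 = 443.

443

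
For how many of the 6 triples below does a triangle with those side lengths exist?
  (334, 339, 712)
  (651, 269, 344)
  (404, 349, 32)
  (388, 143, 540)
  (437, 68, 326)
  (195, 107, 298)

1

(334,339,712): 334+339 ≤ 712 → not valid
(269,344,651): 269+344 ≤ 651 → not valid
(32,349,404): 32+349 ≤ 404 → not valid
(143,388,540): 143+388 ≤ 540 → not valid
(68,326,437): 68+326 ≤ 437 → not valid
(107,195,298): 107+195 > 298 → valid
1 of the 6 triples forms a triangle.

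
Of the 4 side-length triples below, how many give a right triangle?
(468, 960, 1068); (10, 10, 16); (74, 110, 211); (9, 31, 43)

(468,960,1068): 468²+960² = 1140624 = 1068² → right
(10,10,16): 10²+10² = 200 < 256 = 16² → obtuse
(74,110,211): 74+110 ≤ 211, not a triangle
(9,31,43): 9+31 ≤ 43, not a triangle
1 of the 4 is right.

1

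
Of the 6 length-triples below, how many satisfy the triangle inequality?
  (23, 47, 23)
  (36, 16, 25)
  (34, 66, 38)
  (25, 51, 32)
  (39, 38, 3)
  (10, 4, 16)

4

(23,23,47): 23+23 ≤ 47 → not valid
(16,25,36): 16+25 > 36 → valid
(34,38,66): 34+38 > 66 → valid
(25,32,51): 25+32 > 51 → valid
(3,38,39): 3+38 > 39 → valid
(4,10,16): 4+10 ≤ 16 → not valid
4 of the 6 triples form a triangle.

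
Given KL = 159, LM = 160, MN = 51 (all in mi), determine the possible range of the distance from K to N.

0 ≤ KN ≤ 370 mi

The maximum is all hops collinear in one direction: 159 + 160 + 51 = 370.
The longest hop is 160; the others sum to 210. Since 160 ≤ 210, the path can fold back on itself completely, so the minimum distance is 0.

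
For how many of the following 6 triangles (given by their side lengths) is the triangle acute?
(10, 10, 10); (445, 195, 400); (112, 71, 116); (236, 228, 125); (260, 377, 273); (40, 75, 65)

4

(10,10,10): 10²+10² = 200 > 100 = 10² → acute
(445,195,400): 195²+400² = 198025 = 445² → right
(112,71,116): 71²+112² = 17585 > 13456 = 116² → acute
(236,228,125): 125²+228² = 67609 > 55696 = 236² → acute
(260,377,273): 260²+273² = 142129 = 377² → right
(40,75,65): 40²+65² = 5825 > 5625 = 75² → acute
4 of the 6 are acute.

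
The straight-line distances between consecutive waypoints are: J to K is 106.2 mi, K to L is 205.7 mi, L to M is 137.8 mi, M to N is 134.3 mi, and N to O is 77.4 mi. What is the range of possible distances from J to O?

The maximum is all hops collinear in one direction: 106.2 + 205.7 + 137.8 + 134.3 + 77.4 = 661.4.
The longest hop is 205.7; the others sum to 455.7. Since 205.7 ≤ 455.7, the path can fold back on itself completely, so the minimum distance is 0.

0 ≤ JO ≤ 661.4 mi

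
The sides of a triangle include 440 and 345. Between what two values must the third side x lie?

95 < x < 785

By the triangle inequality, x must be less than 440 + 345 = 785 and greater than |440 − 345| = 95.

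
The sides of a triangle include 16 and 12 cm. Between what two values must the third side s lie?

By the triangle inequality, s must be less than 16 + 12 = 28 and greater than |16 − 12| = 4.

4 < s < 28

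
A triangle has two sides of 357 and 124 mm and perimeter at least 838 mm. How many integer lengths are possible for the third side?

Triangle inequality: 233 < x < 481. Perimeter ≥ 838 gives x ≥ 838 − 357 − 124 = 357.
So 357 ≤ x < 481; integers 357 through 480: 124 values.

124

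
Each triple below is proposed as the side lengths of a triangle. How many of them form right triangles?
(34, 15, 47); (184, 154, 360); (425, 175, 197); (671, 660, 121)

1

(34,15,47): 15²+34² = 1381 < 2209 = 47² → obtuse
(184,154,360): 154+184 ≤ 360, not a triangle
(425,175,197): 175+197 ≤ 425, not a triangle
(671,660,121): 121²+660² = 450241 = 671² → right
1 of the 4 is right.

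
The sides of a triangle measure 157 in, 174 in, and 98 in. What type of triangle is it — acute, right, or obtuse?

acute

Compare the square of the longest side to the sum of squares of the other two: 98² + 157² = 34253 > 30276 = 174².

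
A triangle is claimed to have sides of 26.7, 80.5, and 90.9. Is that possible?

Yes

The longest side is 90.9, and the other two sum to 107.2.
Since 107.2 > 90.9, the triangle inequality holds.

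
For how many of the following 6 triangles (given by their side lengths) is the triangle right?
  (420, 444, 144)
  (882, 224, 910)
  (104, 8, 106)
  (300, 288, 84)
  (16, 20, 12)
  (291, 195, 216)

(420,444,144): 144²+420² = 197136 = 444² → right
(882,224,910): 224²+882² = 828100 = 910² → right
(104,8,106): 8²+104² = 10880 < 11236 = 106² → obtuse
(300,288,84): 84²+288² = 90000 = 300² → right
(16,20,12): 12²+16² = 400 = 20² → right
(291,195,216): 195²+216² = 84681 = 291² → right
5 of the 6 are right.

5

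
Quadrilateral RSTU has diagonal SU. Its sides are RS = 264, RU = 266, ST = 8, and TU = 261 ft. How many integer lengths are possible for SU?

From triangle RSU: 2 < SU < 530.
From triangle TSU: 253 < SU < 269.
Intersection: 253 < SU < 269, so integers 254 through 268: 15 values.

15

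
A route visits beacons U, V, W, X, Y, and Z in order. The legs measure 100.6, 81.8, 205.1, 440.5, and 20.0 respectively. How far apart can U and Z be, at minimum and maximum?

33.0 ≤ UZ ≤ 848.0

The maximum is all hops collinear in one direction: 100.6 + 81.8 + 205.1 + 440.5 + 20.0 = 848.0.
The longest hop is 440.5; the others sum to 407.5. Folding the others back against it leaves at least 440.5 − 407.5 = 33.0.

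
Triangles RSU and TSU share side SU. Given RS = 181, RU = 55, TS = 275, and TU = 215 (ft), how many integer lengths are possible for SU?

From triangle RSU: 126 < SU < 236.
From triangle TSU: 60 < SU < 490.
Intersection: 126 < SU < 236, so integers 127 through 235: 109 values.

109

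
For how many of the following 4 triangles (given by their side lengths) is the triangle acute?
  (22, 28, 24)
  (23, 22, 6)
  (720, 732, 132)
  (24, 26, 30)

(22,28,24): 22²+24² = 1060 > 784 = 28² → acute
(23,22,6): 6²+22² = 520 < 529 = 23² → obtuse
(720,732,132): 132²+720² = 535824 = 732² → right
(24,26,30): 24²+26² = 1252 > 900 = 30² → acute
2 of the 4 are acute.

2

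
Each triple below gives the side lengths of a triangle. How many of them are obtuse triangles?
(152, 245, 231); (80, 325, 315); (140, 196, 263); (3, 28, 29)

2

(152,245,231): 152²+231² = 76465 > 60025 = 245² → acute
(80,325,315): 80²+315² = 105625 = 325² → right
(140,196,263): 140²+196² = 58016 < 69169 = 263² → obtuse
(3,28,29): 3²+28² = 793 < 841 = 29² → obtuse
2 of the 4 are obtuse.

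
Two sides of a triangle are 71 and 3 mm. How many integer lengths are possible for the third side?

5

The third side lies in the open interval (68, 74).
Integers from 69 to 73 inclusive: 73 − 69 + 1 = 5.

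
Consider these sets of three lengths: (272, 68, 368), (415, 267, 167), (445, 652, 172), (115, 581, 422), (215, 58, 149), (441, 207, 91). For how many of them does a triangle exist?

(68,272,368): 68+272 ≤ 368 → not valid
(167,267,415): 167+267 > 415 → valid
(172,445,652): 172+445 ≤ 652 → not valid
(115,422,581): 115+422 ≤ 581 → not valid
(58,149,215): 58+149 ≤ 215 → not valid
(91,207,441): 91+207 ≤ 441 → not valid
1 of the 6 triples forms a triangle.

1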